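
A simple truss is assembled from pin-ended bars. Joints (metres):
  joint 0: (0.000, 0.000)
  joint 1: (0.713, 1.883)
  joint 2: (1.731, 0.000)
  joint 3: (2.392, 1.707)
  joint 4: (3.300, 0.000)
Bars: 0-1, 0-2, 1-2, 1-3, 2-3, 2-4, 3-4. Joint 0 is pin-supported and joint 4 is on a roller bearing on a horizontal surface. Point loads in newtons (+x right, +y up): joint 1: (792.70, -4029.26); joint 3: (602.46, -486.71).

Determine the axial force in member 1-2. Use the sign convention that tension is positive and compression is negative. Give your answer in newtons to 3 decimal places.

-1587.254

N=5 nodes, M=7 members, R=3 reactions → 2N=10, M+R=10
member 0 (0-1): L=2.0135, (cx,cy)=(0.3541,0.9352)
member 1 (0-2): L=1.7310, (cx,cy)=(1.0000,0.0000)
member 2 (1-2): L=2.1406, (cx,cy)=(0.4756,-0.8797)
member 3 (1-3): L=1.6882, (cx,cy)=(0.9946,-0.1043)
member 4 (2-3): L=1.8305, (cx,cy)=(0.3611,0.9325)
member 5 (2-4): L=1.5690, (cx,cy)=(1.0000,0.0000)
member 6 (3-4): L=1.9335, (cx,cy)=(0.4696,-0.8829)
solve A·x = −loads:
  F[0-1] = -2703.8646 N (compression)
  F[0-2] = +2352.6395 N (tension)
  F[1-2] = -1587.2538 N (compression)
  F[1-3] = -1000.7737 N (compression)
  F[2-3] = +1497.2948 N (tension)
  F[2-4] = +1057.1050 N (tension)
  F[3-4] = -2250.9722 N (compression)
  Rx@0 = -1395.1600 N
  Ry@0 = +2528.6591 N
  Ry@4 = +1987.3109 N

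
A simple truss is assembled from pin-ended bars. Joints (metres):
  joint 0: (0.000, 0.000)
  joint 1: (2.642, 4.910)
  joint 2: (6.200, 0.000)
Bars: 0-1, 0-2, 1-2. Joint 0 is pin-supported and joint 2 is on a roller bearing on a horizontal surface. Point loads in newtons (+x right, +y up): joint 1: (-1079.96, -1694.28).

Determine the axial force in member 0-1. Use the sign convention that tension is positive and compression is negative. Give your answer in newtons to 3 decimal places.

N=3 nodes, M=3 members, R=3 reactions → 2N=6, M+R=6
member 0 (0-1): L=5.5757, (cx,cy)=(0.4738,0.8806)
member 1 (0-2): L=6.2000, (cx,cy)=(1.0000,0.0000)
member 2 (1-2): L=6.0636, (cx,cy)=(0.5868,-0.8097)
solve A·x = −loads:
  F[0-1] = -2075.3322 N (compression)
  F[0-2] = -96.5781 N (compression)
  F[1-2] = +164.5905 N (tension)
  Rx@0 = +1079.9600 N
  Ry@0 = +1827.5567 N
  Ry@2 = -133.2767 N

-2075.332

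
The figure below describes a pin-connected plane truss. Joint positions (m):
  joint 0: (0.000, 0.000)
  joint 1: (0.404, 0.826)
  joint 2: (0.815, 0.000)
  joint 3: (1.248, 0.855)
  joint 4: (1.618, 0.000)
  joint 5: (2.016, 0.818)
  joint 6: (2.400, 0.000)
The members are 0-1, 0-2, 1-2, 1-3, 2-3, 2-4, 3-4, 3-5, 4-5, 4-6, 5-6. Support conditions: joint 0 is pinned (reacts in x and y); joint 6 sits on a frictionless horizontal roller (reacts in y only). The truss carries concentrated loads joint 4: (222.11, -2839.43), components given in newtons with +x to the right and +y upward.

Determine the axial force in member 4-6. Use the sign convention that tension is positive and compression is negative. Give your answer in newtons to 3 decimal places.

898.621

N=7 nodes, M=11 members, R=3 reactions → 2N=14, M+R=14
member 0 (0-1): L=0.9195, (cx,cy)=(0.4394,0.8983)
member 1 (0-2): L=0.8150, (cx,cy)=(1.0000,0.0000)
member 2 (1-2): L=0.9226, (cx,cy)=(0.4455,-0.8953)
member 3 (1-3): L=0.8445, (cx,cy)=(0.9994,0.0343)
member 4 (2-3): L=0.9584, (cx,cy)=(0.4518,0.8921)
member 5 (2-4): L=0.8030, (cx,cy)=(1.0000,0.0000)
member 6 (3-4): L=0.9316, (cx,cy)=(0.3972,-0.9178)
member 7 (3-5): L=0.7689, (cx,cy)=(0.9988,-0.0481)
member 8 (4-5): L=0.9097, (cx,cy)=(0.4375,0.8992)
member 9 (4-6): L=0.7820, (cx,cy)=(1.0000,0.0000)
member 10 (5-6): L=0.9036, (cx,cy)=(0.4249,-0.9052)
solve A·x = −loads:
  F[0-1] = -1029.9150 N (compression)
  F[0-2] = +674.6198 N (tension)
  F[1-2] = +998.9384 N (tension)
  F[1-3] = -898.0451 N (compression)
  F[2-3] = -1002.4910 N (compression)
  F[2-4] = +1572.5495 N (tension)
  F[3-4] = +1101.9607 N (tension)
  F[3-5] = -1790.1632 N (compression)
  F[4-5] = +2033.0075 N (tension)
  F[4-6] = +898.6206 N (tension)
  F[5-6] = -2114.6793 N (compression)
  Rx@0 = -222.1100 N
  Ry@0 = +925.1809 N
  Ry@6 = +1914.2491 N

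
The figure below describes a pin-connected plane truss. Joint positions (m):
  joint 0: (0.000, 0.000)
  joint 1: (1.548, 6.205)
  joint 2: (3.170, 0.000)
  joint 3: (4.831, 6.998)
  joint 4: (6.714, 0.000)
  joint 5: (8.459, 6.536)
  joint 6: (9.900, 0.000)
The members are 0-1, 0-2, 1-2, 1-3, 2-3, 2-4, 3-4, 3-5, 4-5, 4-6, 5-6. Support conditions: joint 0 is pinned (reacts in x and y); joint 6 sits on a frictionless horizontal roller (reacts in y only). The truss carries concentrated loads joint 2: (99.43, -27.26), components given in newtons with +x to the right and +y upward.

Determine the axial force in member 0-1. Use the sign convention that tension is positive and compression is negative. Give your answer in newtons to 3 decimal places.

N=7 nodes, M=11 members, R=3 reactions → 2N=14, M+R=14
member 0 (0-1): L=6.3952, (cx,cy)=(0.2421,0.9703)
member 1 (0-2): L=3.1700, (cx,cy)=(1.0000,0.0000)
member 2 (1-2): L=6.4135, (cx,cy)=(0.2529,-0.9675)
member 3 (1-3): L=3.3774, (cx,cy)=(0.9720,0.2348)
member 4 (2-3): L=7.1924, (cx,cy)=(0.2309,0.9730)
member 5 (2-4): L=3.5440, (cx,cy)=(1.0000,0.0000)
member 6 (3-4): L=7.2469, (cx,cy)=(0.2598,-0.9657)
member 7 (3-5): L=3.6573, (cx,cy)=(0.9920,-0.1263)
member 8 (4-5): L=6.7649, (cx,cy)=(0.2579,0.9662)
member 9 (4-6): L=3.1860, (cx,cy)=(1.0000,0.0000)
member 10 (5-6): L=6.6930, (cx,cy)=(0.2153,-0.9765)
solve A·x = −loads:
  F[0-1] = -19.0993 N (compression)
  F[0-2] = +104.0531 N (tension)
  F[1-2] = +16.9307 N (tension)
  F[1-3] = -9.1611 N (compression)
  F[2-3] = +11.1819 N (tension)
  F[2-4] = +6.3226 N (tension)
  F[3-4] = -8.4965 N (compression)
  F[3-5] = -4.1482 N (compression)
  F[4-5] = +8.4921 N (tension)
  F[4-6] = +1.9244 N (tension)
  F[5-6] = -8.9383 N (compression)
  Rx@0 = -99.4300 N
  Ry@0 = +18.5313 N
  Ry@6 = +8.7287 N

-19.099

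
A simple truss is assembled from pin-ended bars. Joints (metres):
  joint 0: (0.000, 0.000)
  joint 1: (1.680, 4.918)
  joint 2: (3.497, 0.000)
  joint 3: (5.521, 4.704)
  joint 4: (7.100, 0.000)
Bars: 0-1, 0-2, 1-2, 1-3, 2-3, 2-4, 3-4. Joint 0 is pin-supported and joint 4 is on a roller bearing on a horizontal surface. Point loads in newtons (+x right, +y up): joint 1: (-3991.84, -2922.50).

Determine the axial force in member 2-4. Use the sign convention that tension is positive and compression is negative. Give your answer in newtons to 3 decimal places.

-696.026

N=5 nodes, M=7 members, R=3 reactions → 2N=10, M+R=10
member 0 (0-1): L=5.1970, (cx,cy)=(0.3233,0.9463)
member 1 (0-2): L=3.4970, (cx,cy)=(1.0000,0.0000)
member 2 (1-2): L=5.2429, (cx,cy)=(0.3466,-0.9380)
member 3 (1-3): L=3.8470, (cx,cy)=(0.9985,-0.0556)
member 4 (2-3): L=5.1210, (cx,cy)=(0.3952,0.9186)
member 5 (2-4): L=3.6030, (cx,cy)=(1.0000,0.0000)
member 6 (3-4): L=4.9619, (cx,cy)=(0.3182,-0.9480)
solve A·x = −loads:
  F[0-1] = -5279.4884 N (compression)
  F[0-2] = -2285.1845 N (compression)
  F[1-2] = +2118.3999 N (tension)
  F[1-3] = +1553.4318 N (tension)
  F[2-3] = -2163.2512 N (compression)
  F[2-4] = -696.0258 N (compression)
  F[3-4] = +2187.2316 N (tension)
  Rx@0 = +3991.8400 N
  Ry@0 = +4996.0309 N
  Ry@4 = -2073.5309 N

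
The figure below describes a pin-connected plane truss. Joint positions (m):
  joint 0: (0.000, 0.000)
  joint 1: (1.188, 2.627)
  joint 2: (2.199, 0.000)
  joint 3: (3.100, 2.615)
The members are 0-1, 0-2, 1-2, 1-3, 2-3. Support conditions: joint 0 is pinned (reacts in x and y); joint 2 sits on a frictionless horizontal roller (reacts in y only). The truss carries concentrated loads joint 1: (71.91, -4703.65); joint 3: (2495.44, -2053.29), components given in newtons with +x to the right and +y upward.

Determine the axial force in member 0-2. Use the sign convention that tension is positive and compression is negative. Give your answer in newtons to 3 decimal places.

N=4 nodes, M=5 members, R=3 reactions → 2N=8, M+R=8
member 0 (0-1): L=2.8831, (cx,cy)=(0.4121,0.9112)
member 1 (0-2): L=2.1990, (cx,cy)=(1.0000,0.0000)
member 2 (1-2): L=2.8148, (cx,cy)=(0.3592,-0.9333)
member 3 (1-3): L=1.9120, (cx,cy)=(1.0000,-0.0063)
member 4 (2-3): L=2.7659, (cx,cy)=(0.3258,0.9455)
solve A·x = −loads:
  F[0-1] = +1901.0915 N (tension)
  F[0-2] = +1784.0027 N (tension)
  F[1-2] = -6917.4967 N (compression)
  F[1-3] = +3196.0542 N (tension)
  F[2-3] = -2150.5354 N (compression)
  Rx@0 = -2567.3500 N
  Ry@0 = -1732.1998 N
  Ry@2 = +8489.1398 N

1784.003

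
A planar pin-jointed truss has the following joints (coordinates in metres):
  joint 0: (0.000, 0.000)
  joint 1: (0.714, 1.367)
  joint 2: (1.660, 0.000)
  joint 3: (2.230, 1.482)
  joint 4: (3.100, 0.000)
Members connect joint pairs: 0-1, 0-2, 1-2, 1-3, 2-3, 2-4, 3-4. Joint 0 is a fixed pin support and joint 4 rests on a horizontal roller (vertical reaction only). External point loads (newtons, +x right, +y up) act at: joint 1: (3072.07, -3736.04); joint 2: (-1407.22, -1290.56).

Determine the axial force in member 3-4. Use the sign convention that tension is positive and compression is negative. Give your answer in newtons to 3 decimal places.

-3370.026

N=5 nodes, M=7 members, R=3 reactions → 2N=10, M+R=10
member 0 (0-1): L=1.5422, (cx,cy)=(0.4630,0.8864)
member 1 (0-2): L=1.6600, (cx,cy)=(1.0000,0.0000)
member 2 (1-2): L=1.6624, (cx,cy)=(0.5691,-0.8223)
member 3 (1-3): L=1.5204, (cx,cy)=(0.9971,0.0756)
member 4 (2-3): L=1.5878, (cx,cy)=(0.3590,0.9333)
member 5 (2-4): L=1.4400, (cx,cy)=(1.0000,0.0000)
member 6 (3-4): L=1.7185, (cx,cy)=(0.5063,-0.8624)
solve A·x = −loads:
  F[0-1] = -2392.1521 N (compression)
  F[0-2] = +2772.3323 N (tension)
  F[1-2] = -2233.1778 N (compression)
  F[1-3] = -2917.1115 N (compression)
  F[2-3] = +3350.2093 N (tension)
  F[2-4] = +1706.0995 N (tension)
  F[3-4] = -3370.0263 N (compression)
  Rx@0 = -1664.8500 N
  Ry@0 = +2120.3478 N
  Ry@4 = +2906.2522 N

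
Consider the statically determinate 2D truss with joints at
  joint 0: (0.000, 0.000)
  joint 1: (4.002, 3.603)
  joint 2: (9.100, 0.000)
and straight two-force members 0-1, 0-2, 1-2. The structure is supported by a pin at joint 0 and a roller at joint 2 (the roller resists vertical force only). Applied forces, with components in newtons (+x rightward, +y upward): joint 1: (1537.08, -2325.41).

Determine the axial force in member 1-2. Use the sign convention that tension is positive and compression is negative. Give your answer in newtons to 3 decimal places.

N=3 nodes, M=3 members, R=3 reactions → 2N=6, M+R=6
member 0 (0-1): L=5.3849, (cx,cy)=(0.7432,0.6691)
member 1 (0-2): L=9.1000, (cx,cy)=(1.0000,0.0000)
member 2 (1-2): L=6.2427, (cx,cy)=(0.8166,-0.5772)
solve A·x = −loads:
  F[0-1] = -1037.4697 N (compression)
  F[0-2] = +2308.1102 N (tension)
  F[1-2] = -2826.3677 N (compression)
  Rx@0 = -1537.0800 N
  Ry@0 = +694.1583 N
  Ry@2 = +1631.2517 N

-2826.368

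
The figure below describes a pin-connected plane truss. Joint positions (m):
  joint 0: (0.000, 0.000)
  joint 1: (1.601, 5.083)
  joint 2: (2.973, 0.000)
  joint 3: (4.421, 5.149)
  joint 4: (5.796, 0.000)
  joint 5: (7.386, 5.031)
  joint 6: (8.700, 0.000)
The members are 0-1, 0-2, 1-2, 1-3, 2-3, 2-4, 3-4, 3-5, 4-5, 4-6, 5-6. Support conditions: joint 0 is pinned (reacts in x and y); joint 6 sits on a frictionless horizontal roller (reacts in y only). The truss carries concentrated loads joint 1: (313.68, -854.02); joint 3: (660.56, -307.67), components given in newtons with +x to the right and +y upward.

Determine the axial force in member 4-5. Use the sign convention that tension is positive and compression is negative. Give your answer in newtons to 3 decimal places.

909.876

N=7 nodes, M=11 members, R=3 reactions → 2N=14, M+R=14
member 0 (0-1): L=5.3292, (cx,cy)=(0.3004,0.9538)
member 1 (0-2): L=2.9730, (cx,cy)=(1.0000,0.0000)
member 2 (1-2): L=5.2649, (cx,cy)=(0.2606,-0.9654)
member 3 (1-3): L=2.8208, (cx,cy)=(0.9997,0.0234)
member 4 (2-3): L=5.3487, (cx,cy)=(0.2707,0.9627)
member 5 (2-4): L=2.8230, (cx,cy)=(1.0000,0.0000)
member 6 (3-4): L=5.3294, (cx,cy)=(0.2580,-0.9661)
member 7 (3-5): L=2.9673, (cx,cy)=(0.9992,-0.0398)
member 8 (4-5): L=5.2763, (cx,cy)=(0.3013,0.9535)
member 9 (4-6): L=2.9040, (cx,cy)=(1.0000,0.0000)
member 10 (5-6): L=5.1998, (cx,cy)=(0.2527,-0.9675)
solve A·x = −loads:
  F[0-1] = -287.2398 N (compression)
  F[0-2] = +1060.5331 N (tension)
  F[1-2] = -606.6711 N (compression)
  F[1-3] = -241.9449 N (compression)
  F[2-3] = +608.4295 N (tension)
  F[2-4] = +737.7256 N (tension)
  F[3-4] = -897.9810 N (compression)
  F[3-5] = -506.4459 N (compression)
  F[4-5] = +909.8760 N (tension)
  F[4-6] = +231.8550 N (tension)
  F[5-6] = -917.4974 N (compression)
  Rx@0 = -974.2400 N
  Ry@0 = +273.9712 N
  Ry@6 = +887.7188 N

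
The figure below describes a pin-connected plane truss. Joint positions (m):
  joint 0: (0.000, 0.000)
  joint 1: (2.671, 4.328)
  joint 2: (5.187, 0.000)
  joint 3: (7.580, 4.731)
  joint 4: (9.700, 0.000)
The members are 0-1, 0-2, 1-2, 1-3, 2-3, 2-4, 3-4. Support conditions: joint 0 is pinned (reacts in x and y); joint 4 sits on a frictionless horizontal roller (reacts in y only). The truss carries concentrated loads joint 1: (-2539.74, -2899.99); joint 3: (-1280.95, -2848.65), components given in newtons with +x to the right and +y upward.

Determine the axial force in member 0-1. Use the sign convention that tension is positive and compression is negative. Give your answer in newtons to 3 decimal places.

N=5 nodes, M=7 members, R=3 reactions → 2N=10, M+R=10
member 0 (0-1): L=5.0858, (cx,cy)=(0.5252,0.8510)
member 1 (0-2): L=5.1870, (cx,cy)=(1.0000,0.0000)
member 2 (1-2): L=5.0062, (cx,cy)=(0.5026,-0.8645)
member 3 (1-3): L=4.9255, (cx,cy)=(0.9966,0.0818)
member 4 (2-3): L=5.3018, (cx,cy)=(0.4514,0.8923)
member 5 (2-4): L=4.5130, (cx,cy)=(1.0000,0.0000)
member 6 (3-4): L=5.1843, (cx,cy)=(0.4089,-0.9126)
solve A·x = −loads:
  F[0-1] = -5266.8038 N (compression)
  F[0-2] = -1054.6538 N (compression)
  F[1-2] = +1726.0354 N (tension)
  F[1-3] = -1097.4445 N (compression)
  F[2-3] = -1672.2406 N (compression)
  F[2-4] = +567.5947 N (tension)
  F[3-4] = -1388.0047 N (compression)
  Rx@0 = +3820.6900 N
  Ry@0 = +4481.9935 N
  Ry@4 = +1266.6465 N

-5266.804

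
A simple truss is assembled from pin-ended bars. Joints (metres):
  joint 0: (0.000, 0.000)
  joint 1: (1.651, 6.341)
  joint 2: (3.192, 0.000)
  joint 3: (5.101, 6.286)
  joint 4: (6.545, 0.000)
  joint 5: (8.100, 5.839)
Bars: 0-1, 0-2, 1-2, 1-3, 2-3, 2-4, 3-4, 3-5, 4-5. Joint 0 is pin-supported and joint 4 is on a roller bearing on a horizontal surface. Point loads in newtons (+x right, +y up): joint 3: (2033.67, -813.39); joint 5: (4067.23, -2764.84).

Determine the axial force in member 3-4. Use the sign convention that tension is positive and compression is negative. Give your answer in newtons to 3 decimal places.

-7758.086

N=6 nodes, M=9 members, R=3 reactions → 2N=12, M+R=12
member 0 (0-1): L=6.5524, (cx,cy)=(0.2520,0.9677)
member 1 (0-2): L=3.1920, (cx,cy)=(1.0000,0.0000)
member 2 (1-2): L=6.5256, (cx,cy)=(0.2361,-0.9717)
member 3 (1-3): L=3.4504, (cx,cy)=(0.9999,-0.0159)
member 4 (2-3): L=6.5695, (cx,cy)=(0.2906,0.9568)
member 5 (2-4): L=3.3530, (cx,cy)=(1.0000,0.0000)
member 6 (3-4): L=6.4497, (cx,cy)=(0.2239,-0.9746)
member 7 (3-5): L=3.0321, (cx,cy)=(0.9891,-0.1474)
member 8 (4-5): L=6.0425, (cx,cy)=(0.2573,0.9663)
solve A·x = −loads:
  F[0-1] = +6261.1413 N (tension)
  F[0-2] = +4523.2906 N (tension)
  F[1-2] = -6285.7214 N (compression)
  F[1-3] = +3062.3605 N (tension)
  F[2-3] = +6383.3935 N (tension)
  F[2-4] = +1184.0029 N (tension)
  F[3-4] = -7758.0862 N (compression)
  F[3-5] = +4671.1889 N (tension)
  F[4-5] = -2148.5718 N (compression)
  Rx@0 = -6100.9000 N
  Ry@0 = -6059.1286 N
  Ry@4 = +9637.3586 N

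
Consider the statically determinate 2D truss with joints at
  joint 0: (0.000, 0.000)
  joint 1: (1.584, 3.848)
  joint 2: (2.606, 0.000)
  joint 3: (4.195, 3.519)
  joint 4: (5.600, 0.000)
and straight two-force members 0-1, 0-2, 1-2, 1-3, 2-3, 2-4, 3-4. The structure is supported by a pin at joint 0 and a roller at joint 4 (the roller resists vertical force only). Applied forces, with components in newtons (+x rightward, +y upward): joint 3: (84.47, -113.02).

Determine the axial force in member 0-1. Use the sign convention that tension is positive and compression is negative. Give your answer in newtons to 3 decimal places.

N=5 nodes, M=7 members, R=3 reactions → 2N=10, M+R=10
member 0 (0-1): L=4.1613, (cx,cy)=(0.3807,0.9247)
member 1 (0-2): L=2.6060, (cx,cy)=(1.0000,0.0000)
member 2 (1-2): L=3.9814, (cx,cy)=(0.2567,-0.9665)
member 3 (1-3): L=2.6316, (cx,cy)=(0.9922,-0.1250)
member 4 (2-3): L=3.8611, (cx,cy)=(0.4115,0.9114)
member 5 (2-4): L=2.9940, (cx,cy)=(1.0000,0.0000)
member 6 (3-4): L=3.7891, (cx,cy)=(0.3708,-0.9287)
solve A·x = −loads:
  F[0-1] = +26.7373 N (tension)
  F[0-2] = +74.2924 N (tension)
  F[1-2] = -27.8402 N (compression)
  F[1-3] = +17.4610 N (tension)
  F[2-3] = +29.5233 N (tension)
  F[2-4] = +54.9960 N (tension)
  F[3-4] = -148.3175 N (compression)
  Rx@0 = -84.4700 N
  Ry@0 = -24.7244 N
  Ry@4 = +137.7444 N

26.737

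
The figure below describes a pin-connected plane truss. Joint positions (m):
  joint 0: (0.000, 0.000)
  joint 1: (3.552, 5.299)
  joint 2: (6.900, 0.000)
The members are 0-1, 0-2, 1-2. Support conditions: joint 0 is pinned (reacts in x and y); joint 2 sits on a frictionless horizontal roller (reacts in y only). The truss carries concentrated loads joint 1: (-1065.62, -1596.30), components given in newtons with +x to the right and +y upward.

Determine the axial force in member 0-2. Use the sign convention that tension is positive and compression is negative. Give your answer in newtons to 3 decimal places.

N=3 nodes, M=3 members, R=3 reactions → 2N=6, M+R=6
member 0 (0-1): L=6.3793, (cx,cy)=(0.5568,0.8306)
member 1 (0-2): L=6.9000, (cx,cy)=(1.0000,0.0000)
member 2 (1-2): L=6.2681, (cx,cy)=(0.5341,-0.8454)
solve A·x = −loads:
  F[0-1] = -1917.6788 N (compression)
  F[0-2] = +2.1369 N (tension)
  F[1-2] = -4.0007 N (compression)
  Rx@0 = +1065.6200 N
  Ry@0 = +1592.9178 N
  Ry@2 = +3.3822 N

2.137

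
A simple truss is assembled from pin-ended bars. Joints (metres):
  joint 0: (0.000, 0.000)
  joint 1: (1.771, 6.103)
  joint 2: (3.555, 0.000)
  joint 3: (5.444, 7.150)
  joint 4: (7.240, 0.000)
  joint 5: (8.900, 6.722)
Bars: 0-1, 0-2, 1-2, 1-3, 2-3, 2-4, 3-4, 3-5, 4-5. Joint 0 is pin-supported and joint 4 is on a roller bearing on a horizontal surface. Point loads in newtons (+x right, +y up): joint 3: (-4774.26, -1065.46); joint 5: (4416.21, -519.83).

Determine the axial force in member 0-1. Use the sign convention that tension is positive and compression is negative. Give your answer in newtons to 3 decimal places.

N=6 nodes, M=9 members, R=3 reactions → 2N=12, M+R=12
member 0 (0-1): L=6.3548, (cx,cy)=(0.2787,0.9604)
member 1 (0-2): L=3.5550, (cx,cy)=(1.0000,0.0000)
member 2 (1-2): L=6.3584, (cx,cy)=(0.2806,-0.9598)
member 3 (1-3): L=3.8193, (cx,cy)=(0.9617,0.2741)
member 4 (2-3): L=7.3953, (cx,cy)=(0.2554,0.9668)
member 5 (2-4): L=3.6850, (cx,cy)=(1.0000,0.0000)
member 6 (3-4): L=7.3721, (cx,cy)=(0.2436,-0.9699)
member 7 (3-5): L=3.4824, (cx,cy)=(0.9924,-0.1229)
member 8 (4-5): L=6.9239, (cx,cy)=(0.2397,0.9708)
solve A·x = −loads:
  F[0-1] = -791.1283 N (compression)
  F[0-2] = -137.5717 N (compression)
  F[1-2] = +670.2536 N (tension)
  F[1-3] = -424.8075 N (compression)
  F[2-3] = -665.4046 N (compression)
  F[2-4] = +220.4493 N (tension)
  F[3-4] = -878.2472 N (compression)
  F[3-5] = +4443.4071 N (tension)
  F[4-5] = +27.0707 N (tension)
  Rx@0 = +358.0500 N
  Ry@0 = +759.7850 N
  Ry@4 = +825.5050 N

-791.128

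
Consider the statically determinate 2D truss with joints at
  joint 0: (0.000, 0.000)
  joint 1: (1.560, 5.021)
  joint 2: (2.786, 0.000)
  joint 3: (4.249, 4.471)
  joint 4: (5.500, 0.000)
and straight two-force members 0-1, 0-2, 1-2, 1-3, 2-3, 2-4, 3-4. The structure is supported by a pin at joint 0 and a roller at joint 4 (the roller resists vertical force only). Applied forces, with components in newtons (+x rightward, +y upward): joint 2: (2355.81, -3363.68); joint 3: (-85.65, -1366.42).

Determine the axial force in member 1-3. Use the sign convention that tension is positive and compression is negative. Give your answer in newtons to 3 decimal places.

N=5 nodes, M=7 members, R=3 reactions → 2N=10, M+R=10
member 0 (0-1): L=5.2578, (cx,cy)=(0.2967,0.9550)
member 1 (0-2): L=2.7860, (cx,cy)=(1.0000,0.0000)
member 2 (1-2): L=5.1685, (cx,cy)=(0.2372,-0.9715)
member 3 (1-3): L=2.7447, (cx,cy)=(0.9797,-0.2004)
member 4 (2-3): L=4.7043, (cx,cy)=(0.3110,0.9504)
member 5 (2-4): L=2.7140, (cx,cy)=(1.0000,0.0000)
member 6 (3-4): L=4.6427, (cx,cy)=(0.2695,-0.9630)
solve A·x = −loads:
  F[0-1] = -2136.4530 N (compression)
  F[0-2] = +2904.0548 N (tension)
  F[1-2] = +2351.0707 N (tension)
  F[1-3] = -1216.2517 N (compression)
  F[2-3] = +1136.0443 N (tension)
  F[2-4] = +752.6293 N (tension)
  F[3-4] = -2793.1628 N (compression)
  Rx@0 = -2270.1600 N
  Ry@0 = +2040.2473 N
  Ry@4 = +2689.8527 N

-1216.252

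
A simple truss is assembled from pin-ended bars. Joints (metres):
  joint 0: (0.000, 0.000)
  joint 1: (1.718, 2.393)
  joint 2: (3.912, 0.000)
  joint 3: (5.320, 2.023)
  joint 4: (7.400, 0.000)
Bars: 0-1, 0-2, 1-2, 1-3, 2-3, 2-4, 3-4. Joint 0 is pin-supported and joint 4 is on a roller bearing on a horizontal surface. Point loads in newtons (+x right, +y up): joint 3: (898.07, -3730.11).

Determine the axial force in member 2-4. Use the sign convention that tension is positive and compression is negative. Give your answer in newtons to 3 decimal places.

N=5 nodes, M=7 members, R=3 reactions → 2N=10, M+R=10
member 0 (0-1): L=2.9458, (cx,cy)=(0.5832,0.8123)
member 1 (0-2): L=3.9120, (cx,cy)=(1.0000,0.0000)
member 2 (1-2): L=3.2465, (cx,cy)=(0.6758,-0.7371)
member 3 (1-3): L=3.6210, (cx,cy)=(0.9948,-0.1022)
member 4 (2-3): L=2.4648, (cx,cy)=(0.5713,0.8208)
member 5 (2-4): L=3.4880, (cx,cy)=(1.0000,0.0000)
member 6 (3-4): L=2.9015, (cx,cy)=(0.7169,-0.6972)
solve A·x = −loads:
  F[0-1] = -988.4511 N (compression)
  F[0-2] = +1474.5300 N (tension)
  F[1-2] = +1291.2997 N (tension)
  F[1-3] = -1456.7382 N (compression)
  F[2-3] = -1159.6440 N (compression)
  F[2-4] = +3009.6351 N (tension)
  F[3-4] = -4198.3529 N (compression)
  Rx@0 = -898.0700 N
  Ry@0 = +802.9504 N
  Ry@4 = +2927.1596 N

3009.635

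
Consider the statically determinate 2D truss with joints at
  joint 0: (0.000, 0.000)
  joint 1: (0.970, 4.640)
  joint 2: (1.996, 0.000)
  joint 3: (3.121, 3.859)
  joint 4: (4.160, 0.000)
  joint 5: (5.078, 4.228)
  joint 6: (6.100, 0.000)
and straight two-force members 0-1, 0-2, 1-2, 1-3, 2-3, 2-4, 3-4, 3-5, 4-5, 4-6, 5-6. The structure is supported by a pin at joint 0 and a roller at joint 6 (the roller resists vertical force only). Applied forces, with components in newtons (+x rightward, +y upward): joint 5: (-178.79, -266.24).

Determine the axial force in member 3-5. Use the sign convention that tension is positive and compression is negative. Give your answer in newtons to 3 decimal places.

N=7 nodes, M=11 members, R=3 reactions → 2N=14, M+R=14
member 0 (0-1): L=4.7403, (cx,cy)=(0.2046,0.9788)
member 1 (0-2): L=1.9960, (cx,cy)=(1.0000,0.0000)
member 2 (1-2): L=4.7521, (cx,cy)=(0.2159,-0.9764)
member 3 (1-3): L=2.2884, (cx,cy)=(0.9400,-0.3413)
member 4 (2-3): L=4.0196, (cx,cy)=(0.2799,0.9600)
member 5 (2-4): L=2.1640, (cx,cy)=(1.0000,0.0000)
member 6 (3-4): L=3.9964, (cx,cy)=(0.2600,-0.9656)
member 7 (3-5): L=1.9915, (cx,cy)=(0.9827,0.1853)
member 8 (4-5): L=4.3265, (cx,cy)=(0.2122,0.9772)
member 9 (4-6): L=1.9400, (cx,cy)=(1.0000,0.0000)
member 10 (5-6): L=4.3498, (cx,cy)=(0.2350,-0.9720)
solve A·x = −loads:
  F[0-1] = -172.1713 N (compression)
  F[0-2] = -143.5589 N (compression)
  F[1-2] = +201.9105 N (tension)
  F[1-3] = -83.8597 N (compression)
  F[2-3] = -205.3551 N (compression)
  F[2-4] = -42.4914 N (compression)
  F[3-4] = +140.7685 N (tension)
  F[3-5] = -175.9425 N (compression)
  F[4-5] = -139.0950 N (compression)
  F[4-6] = +23.6191 N (tension)
  F[5-6] = -100.5260 N (compression)
  Rx@0 = +178.7900 N
  Ry@0 = +168.5281 N
  Ry@6 = +97.7119 N

-175.943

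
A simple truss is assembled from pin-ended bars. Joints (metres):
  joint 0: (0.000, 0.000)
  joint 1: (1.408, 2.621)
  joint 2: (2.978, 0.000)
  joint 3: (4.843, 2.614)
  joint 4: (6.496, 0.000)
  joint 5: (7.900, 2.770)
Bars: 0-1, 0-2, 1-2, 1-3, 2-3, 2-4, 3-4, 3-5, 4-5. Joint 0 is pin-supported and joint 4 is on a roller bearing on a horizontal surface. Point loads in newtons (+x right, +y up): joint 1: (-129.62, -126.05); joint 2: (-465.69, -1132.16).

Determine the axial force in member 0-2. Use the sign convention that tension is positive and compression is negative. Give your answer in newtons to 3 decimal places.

-184.801

N=6 nodes, M=9 members, R=3 reactions → 2N=12, M+R=12
member 0 (0-1): L=2.9752, (cx,cy)=(0.4732,0.8809)
member 1 (0-2): L=2.9780, (cx,cy)=(1.0000,0.0000)
member 2 (1-2): L=3.0552, (cx,cy)=(0.5139,-0.8579)
member 3 (1-3): L=3.4350, (cx,cy)=(1.0000,-0.0020)
member 4 (2-3): L=3.2111, (cx,cy)=(0.5808,0.8140)
member 5 (2-4): L=3.5180, (cx,cy)=(1.0000,0.0000)
member 6 (3-4): L=3.0928, (cx,cy)=(0.5345,-0.8452)
member 7 (3-5): L=3.0610, (cx,cy)=(0.9987,0.0510)
member 8 (4-5): L=3.1055, (cx,cy)=(0.4521,0.8920)
solve A·x = −loads:
  F[0-1] = -867.4478 N (compression)
  F[0-2] = -184.8010 N (compression)
  F[1-2] = +745.4152 N (tension)
  F[1-3] = -663.9368 N (compression)
  F[2-3] = +605.2364 N (tension)
  F[2-4] = +312.4164 N (tension)
  F[3-4] = -584.5379 N (compression)
  F[3-5] = +0.0000 N (tension)
  F[4-5] = -0.0000 N (compression)
  Rx@0 = +595.3100 N
  Ry@0 = +764.1649 N
  Ry@4 = +494.0451 N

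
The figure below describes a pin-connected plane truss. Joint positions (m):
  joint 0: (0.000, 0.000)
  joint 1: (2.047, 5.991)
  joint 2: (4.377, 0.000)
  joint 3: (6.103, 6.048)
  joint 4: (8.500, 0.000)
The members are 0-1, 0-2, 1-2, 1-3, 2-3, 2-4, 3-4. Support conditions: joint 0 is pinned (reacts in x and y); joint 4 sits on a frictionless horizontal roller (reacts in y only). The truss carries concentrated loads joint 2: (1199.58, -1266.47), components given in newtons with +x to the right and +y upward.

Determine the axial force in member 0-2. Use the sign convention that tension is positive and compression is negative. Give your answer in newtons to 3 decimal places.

N=5 nodes, M=7 members, R=3 reactions → 2N=10, M+R=10
member 0 (0-1): L=6.3311, (cx,cy)=(0.3233,0.9463)
member 1 (0-2): L=4.3770, (cx,cy)=(1.0000,0.0000)
member 2 (1-2): L=6.4281, (cx,cy)=(0.3625,-0.9320)
member 3 (1-3): L=4.0564, (cx,cy)=(0.9999,0.0141)
member 4 (2-3): L=6.2895, (cx,cy)=(0.2744,0.9616)
member 5 (2-4): L=4.1230, (cx,cy)=(1.0000,0.0000)
member 6 (3-4): L=6.5057, (cx,cy)=(0.3684,-0.9296)
solve A·x = −loads:
  F[0-1] = -649.1817 N (compression)
  F[0-2] = +1409.4778 N (tension)
  F[1-2] = +652.4057 N (tension)
  F[1-3] = -446.4185 N (compression)
  F[2-3] = +684.7183 N (tension)
  F[2-4] = +258.4692 N (tension)
  F[3-4] = -701.5097 N (compression)
  Rx@0 = -1199.5800 N
  Ry@0 = +614.3124 N
  Ry@4 = +652.1576 N

1409.478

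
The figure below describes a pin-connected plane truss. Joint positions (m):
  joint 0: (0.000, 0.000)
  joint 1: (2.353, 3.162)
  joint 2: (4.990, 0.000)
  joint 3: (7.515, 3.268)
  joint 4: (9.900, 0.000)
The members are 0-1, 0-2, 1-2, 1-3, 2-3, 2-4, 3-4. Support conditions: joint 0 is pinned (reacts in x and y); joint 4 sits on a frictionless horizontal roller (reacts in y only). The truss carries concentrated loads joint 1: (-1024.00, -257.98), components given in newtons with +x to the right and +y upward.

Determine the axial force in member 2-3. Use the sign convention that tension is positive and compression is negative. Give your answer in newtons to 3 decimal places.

N=5 nodes, M=7 members, R=3 reactions → 2N=10, M+R=10
member 0 (0-1): L=3.9414, (cx,cy)=(0.5970,0.8022)
member 1 (0-2): L=4.9900, (cx,cy)=(1.0000,0.0000)
member 2 (1-2): L=4.1173, (cx,cy)=(0.6405,-0.7680)
member 3 (1-3): L=5.1631, (cx,cy)=(0.9998,0.0205)
member 4 (2-3): L=4.1298, (cx,cy)=(0.6114,0.7913)
member 5 (2-4): L=4.9100, (cx,cy)=(1.0000,0.0000)
member 6 (3-4): L=4.0457, (cx,cy)=(0.5895,-0.8078)
solve A·x = −loads:
  F[0-1] = -652.8205 N (compression)
  F[0-2] = -634.2715 N (compression)
  F[1-2] = +356.8761 N (tension)
  F[1-3] = +405.7883 N (tension)
  F[2-3] = -346.3524 N (compression)
  F[2-4] = -193.9407 N (compression)
  F[3-4] = +328.9873 N (tension)
  Rx@0 = +1024.0000 N
  Ry@0 = +523.7235 N
  Ry@4 = -265.7435 N

-346.352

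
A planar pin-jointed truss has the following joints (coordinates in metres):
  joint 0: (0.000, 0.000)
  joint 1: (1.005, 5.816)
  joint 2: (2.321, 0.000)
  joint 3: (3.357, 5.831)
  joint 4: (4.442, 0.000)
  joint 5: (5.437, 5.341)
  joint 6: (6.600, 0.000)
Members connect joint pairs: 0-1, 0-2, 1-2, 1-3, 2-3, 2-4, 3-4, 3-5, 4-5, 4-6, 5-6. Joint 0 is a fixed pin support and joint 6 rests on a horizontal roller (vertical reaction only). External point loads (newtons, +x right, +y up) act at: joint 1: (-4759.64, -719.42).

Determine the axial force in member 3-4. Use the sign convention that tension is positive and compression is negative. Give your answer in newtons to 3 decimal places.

3775.973

N=7 nodes, M=11 members, R=3 reactions → 2N=14, M+R=14
member 0 (0-1): L=5.9022, (cx,cy)=(0.1703,0.9854)
member 1 (0-2): L=2.3210, (cx,cy)=(1.0000,0.0000)
member 2 (1-2): L=5.9630, (cx,cy)=(0.2207,-0.9753)
member 3 (1-3): L=2.3520, (cx,cy)=(1.0000,0.0064)
member 4 (2-3): L=5.9223, (cx,cy)=(0.1749,0.9846)
member 5 (2-4): L=2.1210, (cx,cy)=(1.0000,0.0000)
member 6 (3-4): L=5.9311, (cx,cy)=(0.1829,-0.9831)
member 7 (3-5): L=2.1369, (cx,cy)=(0.9734,-0.2293)
member 8 (4-5): L=5.4329, (cx,cy)=(0.1831,0.9831)
member 9 (4-6): L=2.1580, (cx,cy)=(1.0000,0.0000)
member 10 (5-6): L=5.4662, (cx,cy)=(0.2128,-0.9771)
solve A·x = −loads:
  F[0-1] = -4875.3214 N (compression)
  F[0-2] = -3929.4913 N (compression)
  F[1-2] = +4207.5882 N (tension)
  F[1-3] = +3000.9661 N (tension)
  F[2-3] = -4168.1126 N (compression)
  F[2-4] = -2271.7710 N (compression)
  F[3-4] = +3775.9728 N (tension)
  F[3-5] = +1624.2935 N (tension)
  F[4-5] = -3776.1224 N (compression)
  F[4-6] = -889.4423 N (compression)
  F[5-6] = +4180.4208 N (tension)
  Rx@0 = +4759.6400 N
  Ry@0 = +4804.1244 N
  Ry@6 = -4084.7044 N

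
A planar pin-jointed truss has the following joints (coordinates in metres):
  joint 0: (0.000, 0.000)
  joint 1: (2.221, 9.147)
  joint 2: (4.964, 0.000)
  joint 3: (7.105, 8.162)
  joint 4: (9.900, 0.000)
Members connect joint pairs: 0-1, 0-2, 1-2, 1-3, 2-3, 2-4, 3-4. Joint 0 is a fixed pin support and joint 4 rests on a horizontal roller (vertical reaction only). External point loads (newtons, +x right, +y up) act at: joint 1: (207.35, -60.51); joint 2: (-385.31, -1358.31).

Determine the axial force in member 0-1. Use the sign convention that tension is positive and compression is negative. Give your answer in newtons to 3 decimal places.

-548.066

N=5 nodes, M=7 members, R=3 reactions → 2N=10, M+R=10
member 0 (0-1): L=9.4128, (cx,cy)=(0.2360,0.9718)
member 1 (0-2): L=4.9640, (cx,cy)=(1.0000,0.0000)
member 2 (1-2): L=9.5494, (cx,cy)=(0.2872,-0.9579)
member 3 (1-3): L=4.9823, (cx,cy)=(0.9803,-0.1977)
member 4 (2-3): L=8.4381, (cx,cy)=(0.2537,0.9673)
member 5 (2-4): L=4.9360, (cx,cy)=(1.0000,0.0000)
member 6 (3-4): L=8.6273, (cx,cy)=(0.3240,-0.9461)
solve A·x = −loads:
  F[0-1] = -548.0656 N (compression)
  F[0-2] = -48.6408 N (compression)
  F[1-2] = +600.0256 N (tension)
  F[1-3] = -519.2708 N (compression)
  F[2-3] = +810.0803 N (tension)
  F[2-4] = +303.4810 N (tension)
  F[3-4] = -936.7517 N (compression)
  Rx@0 = +177.9600 N
  Ry@0 = +532.5903 N
  Ry@4 = +886.2297 N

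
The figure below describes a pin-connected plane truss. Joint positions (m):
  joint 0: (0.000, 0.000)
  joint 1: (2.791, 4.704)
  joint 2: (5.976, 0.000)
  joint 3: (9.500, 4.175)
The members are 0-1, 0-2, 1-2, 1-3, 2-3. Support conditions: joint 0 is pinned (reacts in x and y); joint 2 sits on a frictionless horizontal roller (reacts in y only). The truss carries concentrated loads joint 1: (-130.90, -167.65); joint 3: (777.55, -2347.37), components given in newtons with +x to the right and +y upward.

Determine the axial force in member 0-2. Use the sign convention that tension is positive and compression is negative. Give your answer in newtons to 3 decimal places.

N=4 nodes, M=5 members, R=3 reactions → 2N=8, M+R=8
member 0 (0-1): L=5.4697, (cx,cy)=(0.5103,0.8600)
member 1 (0-2): L=5.9760, (cx,cy)=(1.0000,0.0000)
member 2 (1-2): L=5.6808, (cx,cy)=(0.5607,-0.8280)
member 3 (1-3): L=6.7298, (cx,cy)=(0.9969,-0.0786)
member 4 (2-3): L=5.4634, (cx,cy)=(0.6450,0.7642)
solve A·x = −loads:
  F[0-1] = +2017.4693 N (tension)
  F[0-2] = -382.8008 N (compression)
  F[1-2] = -2544.1366 N (compression)
  F[1-3] = +2594.7685 N (tension)
  F[2-3] = -2804.8820 N (compression)
  Rx@0 = -646.6500 N
  Ry@0 = -1735.0543 N
  Ry@2 = +4250.0743 N

-382.801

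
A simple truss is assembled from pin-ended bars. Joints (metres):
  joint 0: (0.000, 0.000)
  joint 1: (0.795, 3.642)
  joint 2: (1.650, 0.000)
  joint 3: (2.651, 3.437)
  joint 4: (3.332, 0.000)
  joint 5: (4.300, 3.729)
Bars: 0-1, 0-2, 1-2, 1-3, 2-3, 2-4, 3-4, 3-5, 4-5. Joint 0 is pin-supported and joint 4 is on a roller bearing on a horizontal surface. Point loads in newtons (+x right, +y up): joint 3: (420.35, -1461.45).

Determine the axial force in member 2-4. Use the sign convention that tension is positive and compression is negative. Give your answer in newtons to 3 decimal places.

316.298

N=6 nodes, M=9 members, R=3 reactions → 2N=12, M+R=12
member 0 (0-1): L=3.7278, (cx,cy)=(0.2133,0.9770)
member 1 (0-2): L=1.6500, (cx,cy)=(1.0000,0.0000)
member 2 (1-2): L=3.7410, (cx,cy)=(0.2285,-0.9735)
member 3 (1-3): L=1.8673, (cx,cy)=(0.9940,-0.1098)
member 4 (2-3): L=3.5798, (cx,cy)=(0.2796,0.9601)
member 5 (2-4): L=1.6820, (cx,cy)=(1.0000,0.0000)
member 6 (3-4): L=3.5038, (cx,cy)=(0.1944,-0.9809)
member 7 (3-5): L=1.6747, (cx,cy)=(0.9847,0.1744)
member 8 (4-5): L=3.8526, (cx,cy)=(0.2513,0.9679)
solve A·x = −loads:
  F[0-1] = +138.0792 N (tension)
  F[0-2] = +390.9026 N (tension)
  F[1-2] = -145.6889 N (compression)
  F[1-3] = +63.1259 N (tension)
  F[2-3] = +147.7257 N (tension)
  F[2-4] = +316.2980 N (tension)
  F[3-4] = -1627.3863 N (compression)
  F[3-5] = -0.0000 N (tension)
  F[4-5] = -0.0000 N (tension)
  Rx@0 = -420.3500 N
  Ry@0 = -134.9026 N
  Ry@4 = +1596.3526 N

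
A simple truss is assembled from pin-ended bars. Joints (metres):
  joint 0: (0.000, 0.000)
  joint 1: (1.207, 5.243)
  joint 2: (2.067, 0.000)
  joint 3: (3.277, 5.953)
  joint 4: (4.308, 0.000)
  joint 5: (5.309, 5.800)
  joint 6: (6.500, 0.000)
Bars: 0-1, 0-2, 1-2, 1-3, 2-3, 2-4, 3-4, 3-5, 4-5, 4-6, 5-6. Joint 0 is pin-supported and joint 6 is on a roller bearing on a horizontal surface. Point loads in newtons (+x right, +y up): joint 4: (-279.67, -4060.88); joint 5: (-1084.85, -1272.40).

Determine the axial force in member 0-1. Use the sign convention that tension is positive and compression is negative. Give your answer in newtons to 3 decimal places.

N=7 nodes, M=11 members, R=3 reactions → 2N=14, M+R=14
member 0 (0-1): L=5.3801, (cx,cy)=(0.2243,0.9745)
member 1 (0-2): L=2.0670, (cx,cy)=(1.0000,0.0000)
member 2 (1-2): L=5.3131, (cx,cy)=(0.1619,-0.9868)
member 3 (1-3): L=2.1884, (cx,cy)=(0.9459,0.3244)
member 4 (2-3): L=6.0747, (cx,cy)=(0.1992,0.9800)
member 5 (2-4): L=2.2410, (cx,cy)=(1.0000,0.0000)
member 6 (3-4): L=6.0416, (cx,cy)=(0.1706,-0.9853)
member 7 (3-5): L=2.0378, (cx,cy)=(0.9972,-0.0751)
member 8 (4-5): L=5.8857, (cx,cy)=(0.1701,0.9854)
member 9 (4-6): L=2.1920, (cx,cy)=(1.0000,0.0000)
member 10 (5-6): L=5.9210, (cx,cy)=(0.2011,-0.9796)
solve A·x = −loads:
  F[0-1] = -2637.8552 N (compression)
  F[0-2] = -772.7340 N (compression)
  F[1-2] = +2271.4808 N (tension)
  F[1-3] = -1014.3289 N (compression)
  F[2-3] = -2287.3613 N (compression)
  F[2-4] = +50.5498 N (tension)
  F[3-4] = +2752.9175 N (tension)
  F[3-5] = -1890.1895 N (compression)
  F[4-5] = +1368.2764 N (tension)
  F[4-6] = +567.2987 N (tension)
  F[5-6] = -2820.3080 N (compression)
  Rx@0 = +1364.5200 N
  Ry@0 = +2570.6165 N
  Ry@6 = +2762.6635 N

-2637.855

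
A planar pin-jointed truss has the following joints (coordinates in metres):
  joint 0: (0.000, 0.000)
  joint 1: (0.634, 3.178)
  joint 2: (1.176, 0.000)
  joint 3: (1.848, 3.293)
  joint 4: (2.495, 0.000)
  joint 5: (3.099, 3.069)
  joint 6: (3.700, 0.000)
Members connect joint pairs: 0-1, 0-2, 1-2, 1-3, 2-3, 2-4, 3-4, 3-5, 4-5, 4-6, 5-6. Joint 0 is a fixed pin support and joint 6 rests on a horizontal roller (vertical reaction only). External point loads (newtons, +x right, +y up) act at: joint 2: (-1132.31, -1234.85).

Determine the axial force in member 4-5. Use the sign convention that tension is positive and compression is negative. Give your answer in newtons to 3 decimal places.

N=7 nodes, M=11 members, R=3 reactions → 2N=14, M+R=14
member 0 (0-1): L=3.2406, (cx,cy)=(0.1956,0.9807)
member 1 (0-2): L=1.1760, (cx,cy)=(1.0000,0.0000)
member 2 (1-2): L=3.2239, (cx,cy)=(0.1681,-0.9858)
member 3 (1-3): L=1.2194, (cx,cy)=(0.9955,0.0943)
member 4 (2-3): L=3.3609, (cx,cy)=(0.1999,0.9798)
member 5 (2-4): L=1.3190, (cx,cy)=(1.0000,0.0000)
member 6 (3-4): L=3.3560, (cx,cy)=(0.1928,-0.9812)
member 7 (3-5): L=1.2709, (cx,cy)=(0.9843,-0.1763)
member 8 (4-5): L=3.1279, (cx,cy)=(0.1931,0.9812)
member 9 (4-6): L=1.2050, (cx,cy)=(1.0000,0.0000)
member 10 (5-6): L=3.1273, (cx,cy)=(0.1922,-0.9814)
solve A·x = −loads:
  F[0-1] = -858.9670 N (compression)
  F[0-2] = -964.2605 N (compression)
  F[1-2] = +825.0527 N (tension)
  F[1-3] = -308.1306 N (compression)
  F[2-3] = +430.2285 N (tension)
  F[2-4] = +220.7339 N (tension)
  F[3-4] = -372.8225 N (compression)
  F[3-5] = -151.2244 N (compression)
  F[4-5] = +372.8457 N (tension)
  F[4-6] = +76.8595 N (tension)
  F[5-6] = -399.9369 N (compression)
  Rx@0 = +1132.3100 N
  Ry@0 = +842.3679 N
  Ry@6 = +392.4821 N

372.846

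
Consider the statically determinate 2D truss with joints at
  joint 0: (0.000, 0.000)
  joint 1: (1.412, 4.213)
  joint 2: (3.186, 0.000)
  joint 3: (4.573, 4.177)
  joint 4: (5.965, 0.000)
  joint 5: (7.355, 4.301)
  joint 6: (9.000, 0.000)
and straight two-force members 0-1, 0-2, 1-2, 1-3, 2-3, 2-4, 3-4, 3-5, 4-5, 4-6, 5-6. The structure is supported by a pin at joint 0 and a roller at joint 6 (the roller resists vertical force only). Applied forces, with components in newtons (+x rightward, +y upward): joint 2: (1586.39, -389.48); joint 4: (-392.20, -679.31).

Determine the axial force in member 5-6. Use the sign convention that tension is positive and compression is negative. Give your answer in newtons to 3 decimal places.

N=7 nodes, M=11 members, R=3 reactions → 2N=14, M+R=14
member 0 (0-1): L=4.4433, (cx,cy)=(0.3178,0.9482)
member 1 (0-2): L=3.1860, (cx,cy)=(1.0000,0.0000)
member 2 (1-2): L=4.5713, (cx,cy)=(0.3881,-0.9216)
member 3 (1-3): L=3.1612, (cx,cy)=(0.9999,-0.0114)
member 4 (2-3): L=4.4013, (cx,cy)=(0.3151,0.9490)
member 5 (2-4): L=2.7790, (cx,cy)=(1.0000,0.0000)
member 6 (3-4): L=4.4028, (cx,cy)=(0.3162,-0.9487)
member 7 (3-5): L=2.7848, (cx,cy)=(0.9990,0.0445)
member 8 (4-5): L=4.5200, (cx,cy)=(0.3075,0.9515)
member 9 (4-6): L=3.0350, (cx,cy)=(1.0000,0.0000)
member 10 (5-6): L=4.6048, (cx,cy)=(0.3572,-0.9340)
solve A·x = −loads:
  F[0-1] = -506.9611 N (compression)
  F[0-2] = +1355.2922 N (tension)
  F[1-2] = +526.0721 N (tension)
  F[1-3] = -365.2822 N (compression)
  F[2-3] = -100.4823 N (compression)
  F[2-4] = +4.7242 N (tension)
  F[3-4] = +76.3511 N (tension)
  F[3-5] = -421.4814 N (compression)
  F[4-5] = +637.7810 N (tension)
  F[4-6] = +224.9330 N (tension)
  F[5-6] = -629.6549 N (compression)
  Rx@0 = -1194.1900 N
  Ry@0 = +480.6825 N
  Ry@6 = +588.1075 N

-629.655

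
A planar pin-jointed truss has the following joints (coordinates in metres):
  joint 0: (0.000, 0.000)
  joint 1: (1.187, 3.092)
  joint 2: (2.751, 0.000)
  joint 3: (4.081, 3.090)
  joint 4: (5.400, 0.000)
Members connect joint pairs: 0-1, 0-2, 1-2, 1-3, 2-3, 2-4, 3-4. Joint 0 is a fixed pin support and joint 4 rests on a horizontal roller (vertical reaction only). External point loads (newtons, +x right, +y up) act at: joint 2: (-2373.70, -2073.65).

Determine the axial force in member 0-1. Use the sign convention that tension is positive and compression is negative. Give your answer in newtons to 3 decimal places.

-1089.623

N=5 nodes, M=7 members, R=3 reactions → 2N=10, M+R=10
member 0 (0-1): L=3.3120, (cx,cy)=(0.3584,0.9336)
member 1 (0-2): L=2.7510, (cx,cy)=(1.0000,0.0000)
member 2 (1-2): L=3.4650, (cx,cy)=(0.4514,-0.8923)
member 3 (1-3): L=2.8940, (cx,cy)=(1.0000,-0.0007)
member 4 (2-3): L=3.3641, (cx,cy)=(0.3954,0.9185)
member 5 (2-4): L=2.6490, (cx,cy)=(1.0000,0.0000)
member 6 (3-4): L=3.3597, (cx,cy)=(0.3926,-0.9197)
solve A·x = −loads:
  F[0-1] = -1089.6230 N (compression)
  F[0-2] = -1983.1875 N (compression)
  F[1-2] = +1140.6713 N (tension)
  F[1-3] = -905.3713 N (compression)
  F[2-3] = +1149.4290 N (tension)
  F[2-4] = +450.9398 N (tension)
  F[3-4] = -1148.6286 N (compression)
  Rx@0 = +2373.7000 N
  Ry@0 = +1017.2405 N
  Ry@4 = +1056.4095 N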